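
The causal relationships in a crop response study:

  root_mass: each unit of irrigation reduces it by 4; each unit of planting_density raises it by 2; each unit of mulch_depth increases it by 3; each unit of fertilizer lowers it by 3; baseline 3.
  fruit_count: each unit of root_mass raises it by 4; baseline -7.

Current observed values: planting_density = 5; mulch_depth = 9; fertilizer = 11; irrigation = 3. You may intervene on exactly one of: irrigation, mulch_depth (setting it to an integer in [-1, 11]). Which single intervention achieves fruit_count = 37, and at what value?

Intervening on irrigation: with other inputs at their observed values, fruit_count = -16*irrigation + 21. Solving for 37 gives irrigation = -1, within [-1, 11].
Intervening on mulch_depth: fruit_count = 12*mulch_depth - 135. Reaching 37 requires mulch_depth = 43/3, not an integer.

set irrigation = -1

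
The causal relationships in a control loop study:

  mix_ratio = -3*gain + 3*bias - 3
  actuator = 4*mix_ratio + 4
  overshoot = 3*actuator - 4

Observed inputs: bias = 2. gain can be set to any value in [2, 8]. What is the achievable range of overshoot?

Substituting into the mix_ratio equation gives mix_ratio = -3*gain + 3.
Substituting into the actuator equation gives actuator = -12*gain + 16.
overshoot becomes -36*gain + 44.
Linear in gain, so extremes are at the endpoints: gain = 2 gives overshoot = -28; gain = 8 gives overshoot = -244.

-244 to -28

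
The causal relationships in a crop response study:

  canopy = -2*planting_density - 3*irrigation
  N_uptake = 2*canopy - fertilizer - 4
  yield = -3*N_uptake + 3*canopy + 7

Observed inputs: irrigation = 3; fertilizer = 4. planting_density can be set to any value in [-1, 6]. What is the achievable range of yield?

52 to 94

Substituting into the canopy equation gives canopy = -2*planting_density - 9.
Substituting into the N_uptake equation gives N_uptake = -4*planting_density - 26.
Substituting into the yield equation gives yield = 6*planting_density + 58.
Linear in planting_density, so extremes are at the endpoints: planting_density = -1 gives yield = 52; planting_density = 6 gives yield = 94.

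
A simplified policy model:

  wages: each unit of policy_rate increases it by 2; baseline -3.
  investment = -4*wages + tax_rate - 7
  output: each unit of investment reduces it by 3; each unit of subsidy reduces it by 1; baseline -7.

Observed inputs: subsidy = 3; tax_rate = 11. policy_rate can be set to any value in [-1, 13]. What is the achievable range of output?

Substituting into the investment equation gives investment = -8*policy_rate + 16.
Substituting into the output equation gives output = 24*policy_rate - 58.
Linear in policy_rate, so extremes are at the endpoints: policy_rate = -1 gives output = -82; policy_rate = 13 gives output = 254.

-82 to 254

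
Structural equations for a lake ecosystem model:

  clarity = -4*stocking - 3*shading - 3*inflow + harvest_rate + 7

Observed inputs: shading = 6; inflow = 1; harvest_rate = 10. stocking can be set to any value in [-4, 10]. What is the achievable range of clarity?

-44 to 12

Substituting into the clarity equation gives clarity = -4*stocking - 4.
Linear in stocking, so extremes are at the endpoints: stocking = -4 gives clarity = 12; stocking = 10 gives clarity = -44.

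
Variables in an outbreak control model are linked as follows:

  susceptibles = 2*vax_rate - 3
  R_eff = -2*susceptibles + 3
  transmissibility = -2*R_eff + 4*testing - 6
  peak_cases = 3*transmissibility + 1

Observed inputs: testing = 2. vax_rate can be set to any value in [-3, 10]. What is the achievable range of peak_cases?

-119 to 193

Substituting into the R_eff equation gives R_eff = -4*vax_rate + 9.
This gives transmissibility = 8*vax_rate - 16.
Substituting into the peak_cases equation gives peak_cases = 24*vax_rate - 47.
Linear in vax_rate, so extremes are at the endpoints: vax_rate = -3 gives peak_cases = -119; vax_rate = 10 gives peak_cases = 193.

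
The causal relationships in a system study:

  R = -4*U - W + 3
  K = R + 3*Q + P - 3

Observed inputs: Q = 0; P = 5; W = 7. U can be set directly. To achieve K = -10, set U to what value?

Substituting into the R equation gives R = -4*U - 4.
This gives K = -4*U - 2.
Solve -4*U - 2 = -10: U = (-10 + 2) / -4 = 2.

U = 2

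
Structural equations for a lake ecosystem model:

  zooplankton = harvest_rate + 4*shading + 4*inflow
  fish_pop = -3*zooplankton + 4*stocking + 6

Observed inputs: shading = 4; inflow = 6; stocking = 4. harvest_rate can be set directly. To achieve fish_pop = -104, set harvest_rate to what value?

Substituting into the zooplankton equation gives zooplankton = harvest_rate + 40.
fish_pop becomes -3*harvest_rate - 98.
Solve -3*harvest_rate - 98 = -104: harvest_rate = (-104 + 98) / -3 = 2.

harvest_rate = 2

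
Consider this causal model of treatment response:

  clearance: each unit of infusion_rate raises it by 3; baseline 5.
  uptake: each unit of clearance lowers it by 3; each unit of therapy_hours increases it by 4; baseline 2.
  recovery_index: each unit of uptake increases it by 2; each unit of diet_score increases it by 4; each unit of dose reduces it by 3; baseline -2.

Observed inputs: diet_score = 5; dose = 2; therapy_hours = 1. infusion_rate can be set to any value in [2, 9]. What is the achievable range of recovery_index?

Substituting into the uptake equation gives uptake = -9*infusion_rate - 9.
This gives recovery_index = -18*infusion_rate - 6.
Linear in infusion_rate, so extremes are at the endpoints: infusion_rate = 2 gives recovery_index = -42; infusion_rate = 9 gives recovery_index = -168.

-168 to -42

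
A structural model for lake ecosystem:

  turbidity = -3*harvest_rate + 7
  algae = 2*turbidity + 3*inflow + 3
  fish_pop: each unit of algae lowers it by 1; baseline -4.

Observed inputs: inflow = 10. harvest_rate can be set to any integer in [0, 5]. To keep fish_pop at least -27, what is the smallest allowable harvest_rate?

Substituting into the algae equation gives algae = -6*harvest_rate + 47.
Substituting into the fish_pop equation gives fish_pop = 6*harvest_rate - 51.
Require 6*harvest_rate - 51 ≥ -27, so harvest_rate ≥ 4.
The smallest integer in [0, 5] satisfying this is 4.

harvest_rate = 4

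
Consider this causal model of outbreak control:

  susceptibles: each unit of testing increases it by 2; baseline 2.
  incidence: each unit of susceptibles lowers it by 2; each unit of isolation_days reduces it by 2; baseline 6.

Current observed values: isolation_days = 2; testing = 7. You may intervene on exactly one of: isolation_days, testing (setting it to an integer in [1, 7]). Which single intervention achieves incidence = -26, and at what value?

Intervening on isolation_days: incidence = -2*isolation_days - 26. Reaching -26 requires isolation_days = 0, outside [1, 7].
Intervening on testing: with other inputs at their observed values, incidence = -4*testing - 2. Solving for -26 gives testing = 6, within [1, 7].

set testing = 6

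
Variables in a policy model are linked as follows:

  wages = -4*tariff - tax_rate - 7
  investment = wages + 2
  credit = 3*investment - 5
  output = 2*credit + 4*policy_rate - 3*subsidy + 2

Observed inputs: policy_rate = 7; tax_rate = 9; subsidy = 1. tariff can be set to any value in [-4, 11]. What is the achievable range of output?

-331 to 29

Substituting into the wages equation gives wages = -4*tariff - 16.
This gives investment = -4*tariff - 14.
credit becomes -12*tariff - 47.
Substituting into the output equation gives output = -24*tariff - 67.
Linear in tariff, so extremes are at the endpoints: tariff = -4 gives output = 29; tariff = 11 gives output = -331.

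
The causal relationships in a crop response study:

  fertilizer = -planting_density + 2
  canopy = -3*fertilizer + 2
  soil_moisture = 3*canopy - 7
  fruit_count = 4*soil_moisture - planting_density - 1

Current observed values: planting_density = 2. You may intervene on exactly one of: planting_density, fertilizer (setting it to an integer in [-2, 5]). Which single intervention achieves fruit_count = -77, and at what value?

Intervening on planting_density: with other inputs at their observed values, fruit_count = 35*planting_density - 77. Solving for -77 gives planting_density = 0, within [-2, 5].
Intervening on fertilizer: fruit_count = -36*fertilizer - 7. Reaching -77 requires fertilizer = 35/18, not an integer.

set planting_density = 0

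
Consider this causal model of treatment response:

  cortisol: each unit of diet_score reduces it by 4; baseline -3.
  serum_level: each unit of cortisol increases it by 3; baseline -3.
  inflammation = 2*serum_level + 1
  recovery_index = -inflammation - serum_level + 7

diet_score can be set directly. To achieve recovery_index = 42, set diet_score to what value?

Substituting into the serum_level equation gives serum_level = -12*diet_score - 12.
So inflammation = -24*diet_score - 23.
Substituting into the recovery_index equation gives recovery_index = 36*diet_score + 42.
Solve 36*diet_score + 42 = 42: diet_score = (42 - 42) / 36 = 0.

diet_score = 0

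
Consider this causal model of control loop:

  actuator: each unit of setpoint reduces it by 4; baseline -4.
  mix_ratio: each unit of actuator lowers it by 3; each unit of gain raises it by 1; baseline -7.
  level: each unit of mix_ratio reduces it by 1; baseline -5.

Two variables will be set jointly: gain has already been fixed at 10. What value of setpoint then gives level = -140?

setpoint = 10

With gain held at 10:
Substituting into the mix_ratio equation gives mix_ratio = 12*setpoint + 15.
Substituting into the level equation gives level = -12*setpoint - 20.
Solve -12*setpoint - 20 = -140: setpoint = (-140 + 20) / -12 = 10.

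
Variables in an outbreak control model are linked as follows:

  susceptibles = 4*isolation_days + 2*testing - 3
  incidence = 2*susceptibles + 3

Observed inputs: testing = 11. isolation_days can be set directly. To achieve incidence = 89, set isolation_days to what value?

Substituting into the susceptibles equation gives susceptibles = 4*isolation_days + 19.
So incidence = 8*isolation_days + 41.
Solve 8*isolation_days + 41 = 89: isolation_days = (89 - 41) / 8 = 6.

isolation_days = 6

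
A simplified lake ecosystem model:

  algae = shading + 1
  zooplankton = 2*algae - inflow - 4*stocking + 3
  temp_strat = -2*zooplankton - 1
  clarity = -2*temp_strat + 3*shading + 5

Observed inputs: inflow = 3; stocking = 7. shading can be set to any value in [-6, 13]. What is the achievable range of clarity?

Substituting into the zooplankton equation gives zooplankton = 2*shading - 26.
Substituting into the temp_strat equation gives temp_strat = -4*shading + 51.
clarity becomes 11*shading - 97.
Linear in shading, so extremes are at the endpoints: shading = -6 gives clarity = -163; shading = 13 gives clarity = 46.

-163 to 46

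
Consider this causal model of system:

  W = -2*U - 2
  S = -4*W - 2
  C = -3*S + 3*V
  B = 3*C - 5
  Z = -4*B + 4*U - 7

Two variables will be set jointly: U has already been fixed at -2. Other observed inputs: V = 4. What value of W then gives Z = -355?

With U held at -2:
Intervening on W fixes its value directly, overriding its dependence on U.
Substituting into the C equation gives C = 12*W + 18.
So B = 36*W + 49.
Z becomes -144*W - 211.
Solve -144*W - 211 = -355: W = (-355 + 211) / -144 = 1.

W = 1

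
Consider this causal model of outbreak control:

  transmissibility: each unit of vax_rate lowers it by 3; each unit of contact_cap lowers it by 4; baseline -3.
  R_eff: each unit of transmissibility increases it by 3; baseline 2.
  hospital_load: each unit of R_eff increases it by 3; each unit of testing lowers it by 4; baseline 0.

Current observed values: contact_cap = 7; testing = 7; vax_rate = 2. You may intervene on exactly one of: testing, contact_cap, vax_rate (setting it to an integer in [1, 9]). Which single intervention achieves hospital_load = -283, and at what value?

Intervening on testing: hospital_load = -4*testing - 327. Reaching -283 requires testing = -11, outside [1, 9].
Intervening on contact_cap: with other inputs at their observed values, hospital_load = -36*contact_cap - 103. Solving for -283 gives contact_cap = 5, within [1, 9].
Intervening on vax_rate: hospital_load = -27*vax_rate - 301. Reaching -283 requires vax_rate = -2/3, not an integer.

set contact_cap = 5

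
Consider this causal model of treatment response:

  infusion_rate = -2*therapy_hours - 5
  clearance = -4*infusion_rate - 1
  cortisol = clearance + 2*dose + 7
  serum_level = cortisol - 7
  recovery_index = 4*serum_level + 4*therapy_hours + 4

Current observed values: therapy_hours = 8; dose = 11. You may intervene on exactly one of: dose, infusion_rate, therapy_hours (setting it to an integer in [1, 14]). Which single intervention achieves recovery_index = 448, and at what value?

Intervening on dose: with other inputs at their observed values, recovery_index = 8*dose + 368. Solving for 448 gives dose = 10, within [1, 14].
Intervening on infusion_rate: recovery_index = -16*infusion_rate + 120. Reaching 448 requires infusion_rate = -41/2, not an integer.
Intervening on therapy_hours: recovery_index = 36*therapy_hours + 168. Reaching 448 requires therapy_hours = 70/9, not an integer.

set dose = 10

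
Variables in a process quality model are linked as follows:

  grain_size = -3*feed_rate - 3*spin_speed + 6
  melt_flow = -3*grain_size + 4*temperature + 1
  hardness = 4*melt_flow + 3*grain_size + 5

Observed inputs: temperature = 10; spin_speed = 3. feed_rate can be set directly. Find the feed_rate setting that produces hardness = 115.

feed_rate = -3

Substituting into the grain_size equation gives grain_size = -3*feed_rate - 3.
melt_flow becomes 9*feed_rate + 50.
Substituting into the hardness equation gives hardness = 27*feed_rate + 196.
Solve 27*feed_rate + 196 = 115: feed_rate = (115 - 196) / 27 = -3.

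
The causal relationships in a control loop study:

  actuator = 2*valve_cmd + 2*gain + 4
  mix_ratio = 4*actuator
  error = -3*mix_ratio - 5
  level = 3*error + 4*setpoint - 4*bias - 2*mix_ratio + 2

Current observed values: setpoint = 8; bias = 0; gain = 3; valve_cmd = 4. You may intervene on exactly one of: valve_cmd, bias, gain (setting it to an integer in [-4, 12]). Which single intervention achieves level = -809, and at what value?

set bias = 9

Intervening on valve_cmd: level = -88*valve_cmd - 421. Reaching -809 requires valve_cmd = 97/22, not an integer.
Intervening on bias: with other inputs at their observed values, level = -4*bias - 773. Solving for -809 gives bias = 9, within [-4, 12].
Intervening on gain: level = -88*gain - 509. Reaching -809 requires gain = 75/22, not an integer.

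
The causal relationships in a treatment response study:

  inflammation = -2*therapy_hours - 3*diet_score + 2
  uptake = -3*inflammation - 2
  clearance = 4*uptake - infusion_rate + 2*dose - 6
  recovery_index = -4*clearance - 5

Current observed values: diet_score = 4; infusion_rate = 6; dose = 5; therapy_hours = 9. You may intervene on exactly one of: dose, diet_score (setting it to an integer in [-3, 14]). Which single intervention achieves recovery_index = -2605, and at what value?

set diet_score = 13

Intervening on dose: recovery_index = -8*dose - 1269. Reaching -2605 requires dose = 167, outside [-3, 14].
Intervening on diet_score: with other inputs at their observed values, recovery_index = -144*diet_score - 733. Solving for -2605 gives diet_score = 13, within [-3, 14].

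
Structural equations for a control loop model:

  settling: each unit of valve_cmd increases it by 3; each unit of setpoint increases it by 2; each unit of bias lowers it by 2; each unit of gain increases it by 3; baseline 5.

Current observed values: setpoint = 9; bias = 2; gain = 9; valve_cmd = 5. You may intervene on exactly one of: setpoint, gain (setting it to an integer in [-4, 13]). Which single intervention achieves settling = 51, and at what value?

set setpoint = 4

Intervening on setpoint: with other inputs at their observed values, settling = 2*setpoint + 43. Solving for 51 gives setpoint = 4, within [-4, 13].
Intervening on gain: settling = 3*gain + 34. Reaching 51 requires gain = 17/3, not an integer.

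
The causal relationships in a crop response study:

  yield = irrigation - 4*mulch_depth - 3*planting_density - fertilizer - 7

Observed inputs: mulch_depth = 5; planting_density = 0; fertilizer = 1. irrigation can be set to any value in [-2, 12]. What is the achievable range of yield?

Substituting into the yield equation gives yield = irrigation - 28.
Linear in irrigation, so extremes are at the endpoints: irrigation = -2 gives yield = -30; irrigation = 12 gives yield = -16.

-30 to -16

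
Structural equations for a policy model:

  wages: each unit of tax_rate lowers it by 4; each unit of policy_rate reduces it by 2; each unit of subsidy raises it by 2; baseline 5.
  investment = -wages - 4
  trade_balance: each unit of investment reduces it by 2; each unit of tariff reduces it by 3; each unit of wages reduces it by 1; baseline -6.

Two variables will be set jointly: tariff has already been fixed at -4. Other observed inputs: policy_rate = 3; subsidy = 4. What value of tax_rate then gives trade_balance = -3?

tax_rate = 6

With tariff held at -4:
Substituting into the wages equation gives wages = -4*tax_rate + 7.
investment becomes 4*tax_rate - 11.
This gives trade_balance = -4*tax_rate + 21.
Solve -4*tax_rate + 21 = -3: tax_rate = (-3 - 21) / -4 = 6.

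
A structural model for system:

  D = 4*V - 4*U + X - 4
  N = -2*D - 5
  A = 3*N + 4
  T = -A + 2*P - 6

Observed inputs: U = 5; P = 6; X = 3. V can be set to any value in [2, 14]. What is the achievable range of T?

-61 to 227

Substituting into the D equation gives D = 4*V - 21.
Substituting into the N equation gives N = -8*V + 37.
Substituting into the A equation gives A = -24*V + 115.
So T = 24*V - 109.
Linear in V, so extremes are at the endpoints: V = 2 gives T = -61; V = 14 gives T = 227.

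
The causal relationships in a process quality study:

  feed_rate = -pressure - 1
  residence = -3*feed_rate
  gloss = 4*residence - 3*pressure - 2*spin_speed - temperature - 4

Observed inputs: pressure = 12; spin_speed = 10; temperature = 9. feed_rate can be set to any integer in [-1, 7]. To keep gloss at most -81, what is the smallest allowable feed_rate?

feed_rate = 1

Intervening on feed_rate fixes its value directly, overriding its dependence on pressure.
Substituting into the gloss equation gives gloss = -12*feed_rate - 69.
Require -12*feed_rate - 69 ≤ -81, so feed_rate ≥ 1.
The smallest integer in [-1, 7] satisfying this is 1.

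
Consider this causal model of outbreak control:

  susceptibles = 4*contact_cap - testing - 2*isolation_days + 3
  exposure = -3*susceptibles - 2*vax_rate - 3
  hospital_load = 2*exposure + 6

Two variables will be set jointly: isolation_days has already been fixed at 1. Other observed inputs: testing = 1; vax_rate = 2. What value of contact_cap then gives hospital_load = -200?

contact_cap = 8

With isolation_days held at 1:
Substituting into the susceptibles equation gives susceptibles = 4*contact_cap.
Substituting into the exposure equation gives exposure = -12*contact_cap - 7.
So hospital_load = -24*contact_cap - 8.
Solve -24*contact_cap - 8 = -200: contact_cap = (-200 + 8) / -24 = 8.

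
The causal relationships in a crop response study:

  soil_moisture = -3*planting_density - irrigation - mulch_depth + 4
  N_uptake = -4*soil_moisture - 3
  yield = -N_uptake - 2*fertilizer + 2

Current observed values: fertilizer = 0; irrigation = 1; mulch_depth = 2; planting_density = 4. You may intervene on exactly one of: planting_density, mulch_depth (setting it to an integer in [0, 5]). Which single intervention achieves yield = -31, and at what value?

set mulch_depth = 0

Intervening on planting_density: yield = -12*planting_density + 9. Reaching -31 requires planting_density = 10/3, not an integer.
Intervening on mulch_depth: with other inputs at their observed values, yield = -4*mulch_depth - 31. Solving for -31 gives mulch_depth = 0, within [0, 5].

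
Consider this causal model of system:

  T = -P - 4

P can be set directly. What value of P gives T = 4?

P = -8

Solve -P - 4 = 4: P = (4 + 4) / -1 = -8.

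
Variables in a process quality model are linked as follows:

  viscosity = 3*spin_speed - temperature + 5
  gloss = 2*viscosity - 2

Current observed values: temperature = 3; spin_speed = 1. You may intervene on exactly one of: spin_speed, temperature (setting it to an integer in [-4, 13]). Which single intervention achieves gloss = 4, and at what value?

Intervening on spin_speed: gloss = 6*spin_speed + 2. Reaching 4 requires spin_speed = 1/3, not an integer.
Intervening on temperature: with other inputs at their observed values, gloss = -2*temperature + 14. Solving for 4 gives temperature = 5, within [-4, 13].

set temperature = 5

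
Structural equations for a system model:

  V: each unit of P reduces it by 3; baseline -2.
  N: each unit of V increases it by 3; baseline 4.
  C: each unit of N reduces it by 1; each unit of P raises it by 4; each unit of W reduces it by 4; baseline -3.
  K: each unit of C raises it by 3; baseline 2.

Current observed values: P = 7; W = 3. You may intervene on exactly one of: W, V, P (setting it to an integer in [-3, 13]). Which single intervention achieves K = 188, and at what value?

set W = 7

Intervening on W: with other inputs at their observed values, K = -12*W + 272. Solving for 188 gives W = 7, within [-3, 13].
Intervening on V: K = -9*V + 29. Reaching 188 requires V = -53/3, not an integer.
Intervening on P: K = 39*P - 37. Reaching 188 requires P = 75/13, not an integer.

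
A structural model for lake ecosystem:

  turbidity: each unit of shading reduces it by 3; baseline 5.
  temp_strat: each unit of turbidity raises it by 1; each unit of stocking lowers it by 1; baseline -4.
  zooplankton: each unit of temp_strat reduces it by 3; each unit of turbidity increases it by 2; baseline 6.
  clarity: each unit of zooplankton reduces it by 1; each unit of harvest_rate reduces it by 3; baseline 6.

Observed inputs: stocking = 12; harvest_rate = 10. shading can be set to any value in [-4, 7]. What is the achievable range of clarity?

-94 to -61

Substituting into the temp_strat equation gives temp_strat = -3*shading - 11.
Substituting into the zooplankton equation gives zooplankton = 3*shading + 49.
clarity becomes -3*shading - 73.
Linear in shading, so extremes are at the endpoints: shading = -4 gives clarity = -61; shading = 7 gives clarity = -94.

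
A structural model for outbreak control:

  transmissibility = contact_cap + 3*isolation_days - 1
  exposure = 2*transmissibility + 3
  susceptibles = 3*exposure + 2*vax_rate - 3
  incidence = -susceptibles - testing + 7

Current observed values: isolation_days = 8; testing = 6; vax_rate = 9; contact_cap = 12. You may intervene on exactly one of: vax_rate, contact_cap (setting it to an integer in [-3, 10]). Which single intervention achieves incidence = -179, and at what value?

set contact_cap = 3

Intervening on vax_rate: incidence = -2*vax_rate - 215. Reaching -179 requires vax_rate = -18, outside [-3, 10].
Intervening on contact_cap: with other inputs at their observed values, incidence = -6*contact_cap - 161. Solving for -179 gives contact_cap = 3, within [-3, 10].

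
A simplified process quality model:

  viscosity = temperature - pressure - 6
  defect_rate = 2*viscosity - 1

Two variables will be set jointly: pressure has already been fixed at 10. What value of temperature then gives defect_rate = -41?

temperature = -4

With pressure held at 10:
Substituting into the viscosity equation gives viscosity = temperature - 16.
Substituting into the defect_rate equation gives defect_rate = 2*temperature - 33.
Solve 2*temperature - 33 = -41: temperature = (-41 + 33) / 2 = -4.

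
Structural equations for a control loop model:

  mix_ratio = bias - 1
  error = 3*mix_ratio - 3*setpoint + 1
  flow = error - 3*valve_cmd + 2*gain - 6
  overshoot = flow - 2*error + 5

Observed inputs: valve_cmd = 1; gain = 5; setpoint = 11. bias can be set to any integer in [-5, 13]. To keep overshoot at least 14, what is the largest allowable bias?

bias = 9

Substituting into the error equation gives error = 3*bias - 35.
This gives flow = 3*bias - 34.
Substituting into the overshoot equation gives overshoot = -3*bias + 41.
Require -3*bias + 41 ≥ 14, so bias ≤ 9.
The largest integer in [-5, 13] satisfying this is 9.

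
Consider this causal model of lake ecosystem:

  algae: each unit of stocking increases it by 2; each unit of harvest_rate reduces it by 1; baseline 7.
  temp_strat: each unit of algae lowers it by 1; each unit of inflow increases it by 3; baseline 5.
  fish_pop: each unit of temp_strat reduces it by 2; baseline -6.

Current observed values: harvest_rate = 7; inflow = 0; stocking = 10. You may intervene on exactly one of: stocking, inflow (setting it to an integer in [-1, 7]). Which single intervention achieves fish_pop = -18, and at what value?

Intervening on stocking: fish_pop = 4*stocking - 16. Reaching -18 requires stocking = -1/2, not an integer.
Intervening on inflow: with other inputs at their observed values, fish_pop = -6*inflow + 24. Solving for -18 gives inflow = 7, within [-1, 7].

set inflow = 7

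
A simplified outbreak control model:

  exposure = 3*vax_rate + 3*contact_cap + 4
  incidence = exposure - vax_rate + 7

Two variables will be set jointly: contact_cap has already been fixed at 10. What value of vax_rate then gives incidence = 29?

vax_rate = -6

With contact_cap held at 10:
Substituting into the exposure equation gives exposure = 3*vax_rate + 34.
incidence becomes 2*vax_rate + 41.
Solve 2*vax_rate + 41 = 29: vax_rate = (29 - 41) / 2 = -6.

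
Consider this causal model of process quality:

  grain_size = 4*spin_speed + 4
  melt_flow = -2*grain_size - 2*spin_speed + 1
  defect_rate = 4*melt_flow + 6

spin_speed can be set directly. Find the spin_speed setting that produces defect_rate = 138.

Substituting into the melt_flow equation gives melt_flow = -10*spin_speed - 7.
So defect_rate = -40*spin_speed - 22.
Solve -40*spin_speed - 22 = 138: spin_speed = (138 + 22) / -40 = -4.

spin_speed = -4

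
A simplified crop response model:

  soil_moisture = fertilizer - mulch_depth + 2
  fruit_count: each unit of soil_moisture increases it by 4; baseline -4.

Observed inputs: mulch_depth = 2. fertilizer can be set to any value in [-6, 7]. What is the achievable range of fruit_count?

-28 to 24

Substituting into the soil_moisture equation gives soil_moisture = fertilizer.
Substituting into the fruit_count equation gives fruit_count = 4*fertilizer - 4.
Linear in fertilizer, so extremes are at the endpoints: fertilizer = -6 gives fruit_count = -28; fertilizer = 7 gives fruit_count = 24.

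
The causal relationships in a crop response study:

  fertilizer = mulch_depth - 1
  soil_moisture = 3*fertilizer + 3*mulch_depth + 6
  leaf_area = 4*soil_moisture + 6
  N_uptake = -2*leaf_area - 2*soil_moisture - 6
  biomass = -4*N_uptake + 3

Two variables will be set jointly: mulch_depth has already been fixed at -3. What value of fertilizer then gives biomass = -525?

fertilizer = -4

With mulch_depth held at -3:
Intervening on fertilizer fixes its value directly, overriding its dependence on mulch_depth.
Substituting into the soil_moisture equation gives soil_moisture = 3*fertilizer - 3.
This gives leaf_area = 12*fertilizer - 6.
Substituting into the N_uptake equation gives N_uptake = -30*fertilizer + 12.
So biomass = 120*fertilizer - 45.
Solve 120*fertilizer - 45 = -525: fertilizer = (-525 + 45) / 120 = -4.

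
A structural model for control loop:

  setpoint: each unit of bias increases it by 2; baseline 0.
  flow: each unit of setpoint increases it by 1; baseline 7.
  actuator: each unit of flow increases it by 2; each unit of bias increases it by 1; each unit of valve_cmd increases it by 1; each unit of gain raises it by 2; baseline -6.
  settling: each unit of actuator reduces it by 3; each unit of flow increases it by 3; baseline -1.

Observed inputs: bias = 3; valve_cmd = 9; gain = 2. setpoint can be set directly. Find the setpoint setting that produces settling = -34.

Intervening on setpoint fixes its value directly, overriding its dependence on bias.
Substituting into the actuator equation gives actuator = 2*setpoint + 24.
This gives settling = -3*setpoint - 52.
Solve -3*setpoint - 52 = -34: setpoint = (-34 + 52) / -3 = -6.

setpoint = -6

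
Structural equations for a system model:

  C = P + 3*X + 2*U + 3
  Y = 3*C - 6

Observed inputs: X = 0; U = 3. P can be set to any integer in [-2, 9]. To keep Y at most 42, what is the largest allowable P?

Substituting into the C equation gives C = P + 9.
So Y = 3*P + 21.
Require 3*P + 21 ≤ 42, so P ≤ 7.
The largest integer in [-2, 9] satisfying this is 7.

P = 7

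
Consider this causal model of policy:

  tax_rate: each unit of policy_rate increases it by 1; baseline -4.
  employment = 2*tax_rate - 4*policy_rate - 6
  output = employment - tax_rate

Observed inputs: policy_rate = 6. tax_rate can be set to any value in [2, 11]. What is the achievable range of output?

-28 to -19

Intervening on tax_rate fixes its value directly, overriding its dependence on policy_rate.
Substituting into the employment equation gives employment = 2*tax_rate - 30.
This gives output = tax_rate - 30.
Linear in tax_rate, so extremes are at the endpoints: tax_rate = 2 gives output = -28; tax_rate = 11 gives output = -19.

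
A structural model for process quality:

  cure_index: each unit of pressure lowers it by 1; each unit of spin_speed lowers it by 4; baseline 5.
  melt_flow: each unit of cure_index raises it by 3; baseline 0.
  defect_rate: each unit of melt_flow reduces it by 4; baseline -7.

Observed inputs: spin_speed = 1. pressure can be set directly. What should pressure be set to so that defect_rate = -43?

Substituting into the cure_index equation gives cure_index = -pressure + 1.
Substituting into the melt_flow equation gives melt_flow = -3*pressure + 3.
This gives defect_rate = 12*pressure - 19.
Solve 12*pressure - 19 = -43: pressure = (-43 + 19) / 12 = -2.

pressure = -2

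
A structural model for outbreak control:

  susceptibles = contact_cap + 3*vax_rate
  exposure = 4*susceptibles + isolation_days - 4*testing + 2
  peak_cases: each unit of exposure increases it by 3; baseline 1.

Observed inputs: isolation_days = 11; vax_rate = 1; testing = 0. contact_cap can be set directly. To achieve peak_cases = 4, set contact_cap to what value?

Substituting into the susceptibles equation gives susceptibles = contact_cap + 3.
Substituting into the exposure equation gives exposure = 4*contact_cap + 25.
Substituting into the peak_cases equation gives peak_cases = 12*contact_cap + 76.
Solve 12*contact_cap + 76 = 4: contact_cap = (4 - 76) / 12 = -6.

contact_cap = -6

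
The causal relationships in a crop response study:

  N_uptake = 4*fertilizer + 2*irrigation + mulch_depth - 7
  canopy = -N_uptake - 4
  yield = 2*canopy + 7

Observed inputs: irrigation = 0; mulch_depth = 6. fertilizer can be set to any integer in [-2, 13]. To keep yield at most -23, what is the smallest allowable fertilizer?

Substituting into the N_uptake equation gives N_uptake = 4*fertilizer - 1.
This gives canopy = -4*fertilizer - 3.
yield becomes -8*fertilizer + 1.
Require -8*fertilizer + 1 ≤ -23, so fertilizer ≥ 3.
The smallest integer in [-2, 13] satisfying this is 3.

fertilizer = 3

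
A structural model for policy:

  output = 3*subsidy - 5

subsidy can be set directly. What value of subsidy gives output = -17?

subsidy = -4

Solve 3*subsidy - 5 = -17: subsidy = (-17 + 5) / 3 = -4.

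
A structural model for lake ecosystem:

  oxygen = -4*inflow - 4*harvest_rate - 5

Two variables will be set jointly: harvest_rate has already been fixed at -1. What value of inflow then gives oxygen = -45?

inflow = 11

With harvest_rate held at -1:
Substituting into the oxygen equation gives oxygen = -4*inflow - 1.
Solve -4*inflow - 1 = -45: inflow = (-45 + 1) / -4 = 11.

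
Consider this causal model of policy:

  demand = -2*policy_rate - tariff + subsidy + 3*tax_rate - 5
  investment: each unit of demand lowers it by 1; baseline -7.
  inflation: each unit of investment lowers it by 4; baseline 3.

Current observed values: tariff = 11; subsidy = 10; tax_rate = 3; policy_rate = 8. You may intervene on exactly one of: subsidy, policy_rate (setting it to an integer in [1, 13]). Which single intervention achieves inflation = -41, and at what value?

Intervening on subsidy: with other inputs at their observed values, inflation = 4*subsidy - 61. Solving for -41 gives subsidy = 5, within [1, 13].
Intervening on policy_rate: inflation = -8*policy_rate + 43. Reaching -41 requires policy_rate = 21/2, not an integer.

set subsidy = 5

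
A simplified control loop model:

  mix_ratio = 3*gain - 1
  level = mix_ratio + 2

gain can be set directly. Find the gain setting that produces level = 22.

Substituting into the level equation gives level = 3*gain + 1.
Solve 3*gain + 1 = 22: gain = (22 - 1) / 3 = 7.

gain = 7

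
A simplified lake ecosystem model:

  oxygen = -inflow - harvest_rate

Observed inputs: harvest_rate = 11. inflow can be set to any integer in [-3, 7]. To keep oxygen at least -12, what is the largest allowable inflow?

inflow = 1

Substituting into the oxygen equation gives oxygen = -inflow - 11.
Require -inflow - 11 ≥ -12, so inflow ≤ 1.
The largest integer in [-3, 7] satisfying this is 1.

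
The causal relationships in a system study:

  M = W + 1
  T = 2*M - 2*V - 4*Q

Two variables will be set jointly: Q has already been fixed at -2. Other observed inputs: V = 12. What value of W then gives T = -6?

With Q held at -2:
Substituting into the T equation gives T = 2*W - 14.
Solve 2*W - 14 = -6: W = (-6 + 14) / 2 = 4.

W = 4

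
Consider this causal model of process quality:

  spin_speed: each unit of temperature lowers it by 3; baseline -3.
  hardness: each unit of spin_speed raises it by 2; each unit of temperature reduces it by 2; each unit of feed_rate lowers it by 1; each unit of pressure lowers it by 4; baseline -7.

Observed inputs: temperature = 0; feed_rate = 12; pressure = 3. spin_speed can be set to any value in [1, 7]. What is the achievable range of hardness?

Intervening on spin_speed fixes its value directly, overriding its dependence on temperature.
Substituting into the hardness equation gives hardness = 2*spin_speed - 31.
Linear in spin_speed, so extremes are at the endpoints: spin_speed = 1 gives hardness = -29; spin_speed = 7 gives hardness = -17.

-29 to -17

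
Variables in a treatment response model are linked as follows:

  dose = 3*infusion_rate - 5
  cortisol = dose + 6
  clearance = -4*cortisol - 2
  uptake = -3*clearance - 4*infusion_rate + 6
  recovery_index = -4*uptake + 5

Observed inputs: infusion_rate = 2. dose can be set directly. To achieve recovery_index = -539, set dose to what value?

Intervening on dose fixes its value directly, overriding its dependence on infusion_rate.
Substituting into the clearance equation gives clearance = -4*dose - 26.
So uptake = 12*dose + 76.
So recovery_index = -48*dose - 299.
Solve -48*dose - 299 = -539: dose = (-539 + 299) / -48 = 5.

dose = 5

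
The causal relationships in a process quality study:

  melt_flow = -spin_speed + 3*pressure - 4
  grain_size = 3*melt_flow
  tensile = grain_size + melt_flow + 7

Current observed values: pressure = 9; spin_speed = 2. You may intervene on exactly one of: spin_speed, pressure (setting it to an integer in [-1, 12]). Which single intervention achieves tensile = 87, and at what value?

Intervening on spin_speed: with other inputs at their observed values, tensile = -4*spin_speed + 99. Solving for 87 gives spin_speed = 3, within [-1, 12].
Intervening on pressure: tensile = 12*pressure - 17. Reaching 87 requires pressure = 26/3, not an integer.

set spin_speed = 3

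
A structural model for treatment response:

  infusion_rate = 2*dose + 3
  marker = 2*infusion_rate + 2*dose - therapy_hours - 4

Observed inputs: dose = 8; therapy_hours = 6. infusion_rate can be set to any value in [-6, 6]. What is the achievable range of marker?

-6 to 18

Intervening on infusion_rate fixes its value directly, overriding its dependence on dose.
Substituting into the marker equation gives marker = 2*infusion_rate + 6.
Linear in infusion_rate, so extremes are at the endpoints: infusion_rate = -6 gives marker = -6; infusion_rate = 6 gives marker = 18.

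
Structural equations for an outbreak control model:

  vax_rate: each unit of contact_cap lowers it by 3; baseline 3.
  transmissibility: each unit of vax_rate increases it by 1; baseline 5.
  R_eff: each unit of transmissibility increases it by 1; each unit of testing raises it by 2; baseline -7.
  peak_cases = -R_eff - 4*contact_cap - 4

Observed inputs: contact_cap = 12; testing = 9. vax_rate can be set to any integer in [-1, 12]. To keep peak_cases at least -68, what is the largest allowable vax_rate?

Intervening on vax_rate fixes its value directly, overriding its dependence on contact_cap.
Substituting into the R_eff equation gives R_eff = vax_rate + 16.
Substituting into the peak_cases equation gives peak_cases = -vax_rate - 68.
Require -vax_rate - 68 ≥ -68, so vax_rate ≤ 0.
The largest integer in [-1, 12] satisfying this is 0.

vax_rate = 0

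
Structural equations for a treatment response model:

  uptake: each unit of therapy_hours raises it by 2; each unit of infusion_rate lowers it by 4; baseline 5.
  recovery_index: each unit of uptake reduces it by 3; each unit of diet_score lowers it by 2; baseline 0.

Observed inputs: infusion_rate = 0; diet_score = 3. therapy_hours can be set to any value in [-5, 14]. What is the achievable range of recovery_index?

-105 to 9

Substituting into the uptake equation gives uptake = 2*therapy_hours + 5.
This gives recovery_index = -6*therapy_hours - 21.
Linear in therapy_hours, so extremes are at the endpoints: therapy_hours = -5 gives recovery_index = 9; therapy_hours = 14 gives recovery_index = -105.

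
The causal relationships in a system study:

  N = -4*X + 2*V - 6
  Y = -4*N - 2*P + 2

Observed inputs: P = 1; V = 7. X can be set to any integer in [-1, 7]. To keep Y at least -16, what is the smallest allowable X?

Substituting into the N equation gives N = -4*X + 8.
So Y = 16*X - 32.
Require 16*X - 32 ≥ -16, so X ≥ 1.
The smallest integer in [-1, 7] satisfying this is 1.

X = 1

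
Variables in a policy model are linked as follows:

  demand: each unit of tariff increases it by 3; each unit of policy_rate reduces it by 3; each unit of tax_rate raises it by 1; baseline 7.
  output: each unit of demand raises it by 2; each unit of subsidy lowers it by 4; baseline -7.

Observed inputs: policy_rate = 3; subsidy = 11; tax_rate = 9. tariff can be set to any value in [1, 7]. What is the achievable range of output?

-31 to 5

Substituting into the demand equation gives demand = 3*tariff + 7.
output becomes 6*tariff - 37.
Linear in tariff, so extremes are at the endpoints: tariff = 1 gives output = -31; tariff = 7 gives output = 5.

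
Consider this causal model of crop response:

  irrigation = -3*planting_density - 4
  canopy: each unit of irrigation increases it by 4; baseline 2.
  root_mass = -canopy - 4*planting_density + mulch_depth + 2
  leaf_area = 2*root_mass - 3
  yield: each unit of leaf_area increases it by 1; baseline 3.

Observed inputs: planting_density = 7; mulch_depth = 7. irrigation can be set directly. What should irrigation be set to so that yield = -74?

irrigation = 4

Intervening on irrigation fixes its value directly, overriding its dependence on planting_density.
Substituting into the root_mass equation gives root_mass = -4*irrigation - 21.
So leaf_area = -8*irrigation - 45.
Substituting into the yield equation gives yield = -8*irrigation - 42.
Solve -8*irrigation - 42 = -74: irrigation = (-74 + 42) / -8 = 4.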